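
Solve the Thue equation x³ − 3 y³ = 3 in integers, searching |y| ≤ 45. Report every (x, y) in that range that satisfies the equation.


The equation is x³ - 3y³ = 3. For fixed y, x³ = 3·y³ + 3, so a solution requires the RHS to be a perfect cube.
Strategy: iterate y from -45 to 45, compute RHS = 3·y³ + 3, and check whether it is a (positive or negative) perfect cube.
Check small values of y:
  y = 0: RHS = 3 is not a perfect cube.
  y = 1: RHS = 6 is not a perfect cube.
  y = -1: RHS = 0 = (0)³ ⇒ x = 0 works.
  y = 2: RHS = 27 = (3)³ ⇒ x = 3 works.
  y = -2: RHS = -21 is not a perfect cube.
  y = 3: RHS = 84 is not a perfect cube.
  y = -3: RHS = -78 is not a perfect cube.
Continuing the search up to |y| = 45 finds no further solutions beyond those listed.
Collected solutions: (0, -1), (3, 2).

Solutions (with |y| ≤ 45): (0, -1), (3, 2).


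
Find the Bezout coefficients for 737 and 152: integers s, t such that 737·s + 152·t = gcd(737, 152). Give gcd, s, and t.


Euclidean algorithm on (737, 152) — divide until remainder is 0:
  737 = 4 · 152 + 129
  152 = 1 · 129 + 23
  129 = 5 · 23 + 14
  23 = 1 · 14 + 9
  14 = 1 · 9 + 5
  9 = 1 · 5 + 4
  5 = 1 · 4 + 1
  4 = 4 · 1 + 0
gcd(737, 152) = 1.
Track Bezout coefficients alongside the remainders: start with r₀ = 737 = a·1 + b·0 (s = 1, t = 0) and r₁ = 152 = a·0 + b·1 (s = 0, t = 1); each new remainder r_{k+1} = r_{k-1} − q_k·r_k inherits s_{k+1} = s_{k-1} − q_k·s_k, t_{k+1} = t_{k-1} − q_k·t_k, so r_k = a·s_k + b·t_k at every step:
  q = 4: r = 129, s = 1 − 4·0 = 1, t = 0 − 4·1 = -4  (check: 737·1 + 152·(-4) = 129)
  q = 1: r = 23, s = 0 − 1·1 = -1, t = 1 − 1·(-4) = 5  (check: 737·(-1) + 152·5 = 23)
  q = 5: r = 14, s = 1 − 5·(-1) = 6, t = -4 − 5·5 = -29  (check: 737·6 + 152·(-29) = 14)
  q = 1: r = 9, s = -1 − 1·6 = -7, t = 5 − 1·(-29) = 34  (check: 737·(-7) + 152·34 = 9)
  q = 1: r = 5, s = 6 − 1·(-7) = 13, t = -29 − 1·34 = -63  (check: 737·13 + 152·(-63) = 5)
  q = 1: r = 4, s = -7 − 1·13 = -20, t = 34 − 1·(-63) = 97  (check: 737·(-20) + 152·97 = 4)
  q = 1: r = 1, s = 13 − 1·(-20) = 33, t = -63 − 1·97 = -160  (check: 737·33 + 152·(-160) = 1)
The row with r = 1 (the gcd) gives the Bezout coefficients s = 33, t = -160.
Result: 737 · (33) + 152 · (-160) = 1.

gcd(737, 152) = 1; s = 33, t = -160 (check: 737·33 + 152·(-160) = 1).


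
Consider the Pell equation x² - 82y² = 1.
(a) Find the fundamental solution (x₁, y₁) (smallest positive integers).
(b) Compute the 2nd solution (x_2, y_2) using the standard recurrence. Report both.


Step 1: Find the fundamental solution (x₁, y₁) of x² - 82y² = 1.
  Expand √82 as a continued fraction. a₀ = ⌊√82⌋ = 9; iterate m_{k+1} = d_k·a_k − m_k, d_{k+1} = (82 − m_{k+1}²)/d_k, a_{k+1} = ⌊(a₀ + m_{k+1})/d_{k+1}⌋ (starting m₀ = 0, d₀ = 1), with convergents p_k = a_k·p_{k-1} + p_{k-2}, q_k = a_k·q_{k-1} + q_{k-2} (p₋₁ = 1, q₋₁ = 0):
  k = 0: a₀ = 9; p₀/q₀ = 9/1; p₀² − 82·q₀² = 81 − 82 = -1.
  k = 1: m = 9, d = 1, a = ⌊(9 + 9)/1⌋ = 18; p/q = (18·9 + 1)/(18·1 + 0) = 163/18; p² − 82·q² = 26569 − 26568 = 1.
  The first convergent with p² − 82·q² = 1 gives the fundamental solution (x₁, y₁) = (163, 18).
Step 2: Apply the recurrence (x_{n+1}, y_{n+1}) = (x₁x_n + 82y₁y_n, x₁y_n + y₁x_n) repeatedly.
  From (x_1, y_1) = (163, 18): x_2 = 163·163 + 82·18·18 = 53137; y_2 = 163·18 + 18·163 = 5868.
Step 3: Verify x_2² - 82·y_2² = 2823540769 - 2823540768 = 1 (should be 1). ✓

(x_1, y_1) = (163, 18); (x_2, y_2) = (53137, 5868).


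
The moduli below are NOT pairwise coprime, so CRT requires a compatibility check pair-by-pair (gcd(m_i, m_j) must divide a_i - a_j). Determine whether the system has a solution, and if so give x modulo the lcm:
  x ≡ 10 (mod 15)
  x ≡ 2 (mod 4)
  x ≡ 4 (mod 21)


Moduli 15, 4, 21 are not pairwise coprime, so CRT works modulo lcm(m_i) when all pairwise compatibility conditions hold.
Pairwise compatibility: gcd(m_i, m_j) must divide a_i - a_j for every pair.
Merge one congruence at a time:
  Start: x ≡ 10 (mod 15).
  Combine with x ≡ 2 (mod 4): gcd(15, 4) = 1; 2 - 10 = -8, which IS divisible by 1, so compatible.
    Write x = 10 + 15·t and substitute into x ≡ 2 (mod 4): 15·t ≡ 2 − 10 = -8 (mod 4).
    Reduce coefficients mod 4: 3·t ≡ 0 (mod 4).
    The inverse of 3 mod 4 is 3 (since 3·3 = 9 = 2·4 + 1), so t ≡ 3·0 = 0 ≡ 0 (mod 4).
    Then x = 10 + 15·0 = 10, valid modulo lcm(15, 4) = 60: x ≡ 10 (mod 60).
  Combine with x ≡ 4 (mod 21): gcd(60, 21) = 3; 4 - 10 = -6, which IS divisible by 3, so compatible.
    Write x = 10 + 60·t and substitute into x ≡ 4 (mod 21): 60·t ≡ 4 − 10 = -6 (mod 21).
    Divide the congruence (and modulus) by g = 3: 20·t ≡ -2 (mod 7).
    Reduce coefficients mod 7: 6·t ≡ 5 (mod 7).
    The inverse of 6 mod 7 is 6 (since 6·6 = 36 = 5·7 + 1), so t ≡ 6·5 = 30 ≡ 2 (mod 7).
    Then x = 10 + 60·2 = 130, valid modulo lcm(60, 21) = 420: x ≡ 130 (mod 420).
Verify: 130 mod 15 = 10, 130 mod 4 = 2, 130 mod 21 = 4.

x ≡ 130 (mod 420).


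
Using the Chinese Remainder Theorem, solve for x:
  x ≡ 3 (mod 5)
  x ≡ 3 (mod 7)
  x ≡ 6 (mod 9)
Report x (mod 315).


Moduli 5, 7, 9 are pairwise coprime; by CRT there is a unique solution modulo M = 5 · 7 · 9 = 315.
Solve pairwise, accumulating the modulus:
  Start with x ≡ 3 (mod 5).
  Combine with x ≡ 3 (mod 7): since gcd(5, 7) = 1, we get a unique residue mod 35.
    Write x = 3 + 5·t and substitute into x ≡ 3 (mod 7): 5·t ≡ 3 − 3 = 0 (mod 7).
    The inverse of 5 mod 7 is 3 (since 5·3 = 15 = 2·7 + 1), so t ≡ 3·0 = 0 ≡ 0 (mod 7).
    Then x = 3 + 5·0 = 3, valid modulo lcm(5, 7) = 35: x ≡ 3 (mod 35).
  Combine with x ≡ 6 (mod 9): since gcd(35, 9) = 1, we get a unique residue mod 315.
    Write x = 3 + 35·t and substitute into x ≡ 6 (mod 9): 35·t ≡ 6 − 3 = 3 (mod 9).
    Reduce coefficients mod 9: 8·t ≡ 3 (mod 9).
    The inverse of 8 mod 9 is 8 (since 8·8 = 64 = 7·9 + 1), so t ≡ 8·3 = 24 ≡ 6 (mod 9).
    Then x = 3 + 35·6 = 213, valid modulo lcm(35, 9) = 315: x ≡ 213 (mod 315).
Verify: 213 mod 5 = 3 ✓, 213 mod 7 = 3 ✓, 213 mod 9 = 6 ✓.

x ≡ 213 (mod 315).


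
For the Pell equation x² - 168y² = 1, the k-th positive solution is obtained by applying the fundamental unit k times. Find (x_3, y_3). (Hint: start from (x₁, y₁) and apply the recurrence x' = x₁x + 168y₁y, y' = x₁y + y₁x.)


Step 1: Find the fundamental solution (x₁, y₁) of x² - 168y² = 1.
  Expand √168 as a continued fraction. a₀ = ⌊√168⌋ = 12; iterate m_{k+1} = d_k·a_k − m_k, d_{k+1} = (168 − m_{k+1}²)/d_k, a_{k+1} = ⌊(a₀ + m_{k+1})/d_{k+1}⌋ (starting m₀ = 0, d₀ = 1), with convergents p_k = a_k·p_{k-1} + p_{k-2}, q_k = a_k·q_{k-1} + q_{k-2} (p₋₁ = 1, q₋₁ = 0):
  k = 0: a₀ = 12; p₀/q₀ = 12/1; p₀² − 168·q₀² = 144 − 168 = -24.
  k = 1: m = 12, d = 24, a = ⌊(12 + 12)/24⌋ = 1; p/q = (1·12 + 1)/(1·1 + 0) = 13/1; p² − 168·q² = 169 − 168 = 1.
  The first convergent with p² − 168·q² = 1 gives the fundamental solution (x₁, y₁) = (13, 1).
Step 2: Apply the recurrence (x_{n+1}, y_{n+1}) = (x₁x_n + 168y₁y_n, x₁y_n + y₁x_n) repeatedly.
  From (x_1, y_1) = (13, 1): x_2 = 13·13 + 168·1·1 = 337; y_2 = 13·1 + 1·13 = 26.
  From (x_2, y_2) = (337, 26): x_3 = 13·337 + 168·1·26 = 8749; y_3 = 13·26 + 1·337 = 675.
Step 3: Verify x_3² - 168·y_3² = 76545001 - 76545000 = 1 (should be 1). ✓

(x_1, y_1) = (13, 1); (x_3, y_3) = (8749, 675).


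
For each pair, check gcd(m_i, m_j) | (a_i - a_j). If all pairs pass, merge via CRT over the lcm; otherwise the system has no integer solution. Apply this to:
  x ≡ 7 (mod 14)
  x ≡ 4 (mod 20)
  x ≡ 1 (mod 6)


Moduli 14, 20, 6 are not pairwise coprime, so CRT works modulo lcm(m_i) when all pairwise compatibility conditions hold.
Pairwise compatibility: gcd(m_i, m_j) must divide a_i - a_j for every pair.
Merge one congruence at a time:
  Start: x ≡ 7 (mod 14).
  Combine with x ≡ 4 (mod 20): gcd(14, 20) = 2, and 4 - 7 = -3 is NOT divisible by 2.
    ⇒ system is inconsistent (no integer solution).

No solution (the system is inconsistent).


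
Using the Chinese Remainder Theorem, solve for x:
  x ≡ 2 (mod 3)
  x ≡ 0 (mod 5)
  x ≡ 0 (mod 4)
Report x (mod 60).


Moduli 3, 5, 4 are pairwise coprime; by CRT there is a unique solution modulo M = 3 · 5 · 4 = 60.
Solve pairwise, accumulating the modulus:
  Start with x ≡ 2 (mod 3).
  Combine with x ≡ 0 (mod 5): since gcd(3, 5) = 1, we get a unique residue mod 15.
    Write x = 2 + 3·t and substitute into x ≡ 0 (mod 5): 3·t ≡ 0 − 2 = -2 (mod 5).
    Reduce coefficients mod 5: 3·t ≡ 3 (mod 5).
    The inverse of 3 mod 5 is 2 (since 3·2 = 6 = 1·5 + 1), so t ≡ 2·3 = 6 ≡ 1 (mod 5).
    Then x = 2 + 3·1 = 5, valid modulo lcm(3, 5) = 15: x ≡ 5 (mod 15).
  Combine with x ≡ 0 (mod 4): since gcd(15, 4) = 1, we get a unique residue mod 60.
    Write x = 5 + 15·t and substitute into x ≡ 0 (mod 4): 15·t ≡ 0 − 5 = -5 (mod 4).
    Reduce coefficients mod 4: 3·t ≡ 3 (mod 4).
    The inverse of 3 mod 4 is 3 (since 3·3 = 9 = 2·4 + 1), so t ≡ 3·3 = 9 ≡ 1 (mod 4).
    Then x = 5 + 15·1 = 20, valid modulo lcm(15, 4) = 60: x ≡ 20 (mod 60).
Verify: 20 mod 3 = 2 ✓, 20 mod 5 = 0 ✓, 20 mod 4 = 0 ✓.

x ≡ 20 (mod 60).


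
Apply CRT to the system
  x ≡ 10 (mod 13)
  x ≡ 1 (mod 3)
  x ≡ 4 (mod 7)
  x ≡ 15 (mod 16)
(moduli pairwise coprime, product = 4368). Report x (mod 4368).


Product of moduli M = 13 · 3 · 7 · 16 = 4368.
Merge one congruence at a time:
  Start: x ≡ 10 (mod 13).
  Combine with x ≡ 1 (mod 3); new modulus lcm = 39.
    Write x = 10 + 13·t and substitute into x ≡ 1 (mod 3): 13·t ≡ 1 − 10 = -9 (mod 3).
    Reduce coefficients mod 3: 1·t ≡ 0 (mod 3).
    So t ≡ 0 (mod 3).
    Then x = 10 + 13·0 = 10, valid modulo lcm(13, 3) = 39: x ≡ 10 (mod 39).
  Combine with x ≡ 4 (mod 7); new modulus lcm = 273.
    Write x = 10 + 39·t and substitute into x ≡ 4 (mod 7): 39·t ≡ 4 − 10 = -6 (mod 7).
    Reduce coefficients mod 7: 4·t ≡ 1 (mod 7).
    The inverse of 4 mod 7 is 2 (since 4·2 = 8 = 1·7 + 1), so t ≡ 2·1 = 2 ≡ 2 (mod 7).
    Then x = 10 + 39·2 = 88, valid modulo lcm(39, 7) = 273: x ≡ 88 (mod 273).
  Combine with x ≡ 15 (mod 16); new modulus lcm = 4368.
    Write x = 88 + 273·t and substitute into x ≡ 15 (mod 16): 273·t ≡ 15 − 88 = -73 (mod 16).
    Reduce coefficients mod 16: 1·t ≡ 7 (mod 16).
    So t ≡ 7 (mod 16).
    Then x = 88 + 273·7 = 1999, valid modulo lcm(273, 16) = 4368: x ≡ 1999 (mod 4368).
Verify against each original: 1999 mod 13 = 10, 1999 mod 3 = 1, 1999 mod 7 = 4, 1999 mod 16 = 15.

x ≡ 1999 (mod 4368).


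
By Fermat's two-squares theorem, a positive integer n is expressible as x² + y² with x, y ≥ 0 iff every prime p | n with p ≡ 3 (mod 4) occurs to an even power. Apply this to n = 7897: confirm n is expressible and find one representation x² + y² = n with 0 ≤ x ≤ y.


Step 1: Factor n = 7897 = 53 · 149.
Step 2: Check the mod-4 condition on each prime factor: 53 ≡ 1 (mod 4), exponent 1; 149 ≡ 1 (mod 4), exponent 1.
All primes ≡ 3 (mod 4) appear to even exponent (or don't appear), so by the two-squares theorem n IS expressible as a sum of two squares.
Step 3: Build a representation. Here n = 53 · 149 is a product of primes ≡ 1 (mod 4). Each prime p ≡ 1 (mod 4) is itself a sum of two squares; find a² by testing p − a² for a perfect square:
  53: 53 − 1² = 52, 53 − 2² = 49 = 7² ⇒ 53 = 2² + 7².
  149: 149 − 1² = 148, 149 − 2² = 145, 149 − 3² = 140, 149 − 4² = 133, 149 − 5² = 124, 149 − 6² = 113, 149 − 7² = 100 = 10² ⇒ 149 = 7² + 10².
  Combine using the Brahmagupta–Fibonacci identity (a² + b²)(c² + d²) = (ac − bd)² + (ad + bc)² = (ac + bd)² + (ad − bc)²:
  53 · 149 = 7897: from (2² + 7²)(7² + 10²), take (2·7 − 7·10, 2·10 + 7·7) = (14 − 70, 20 + 49) = (-56, 69); dropping signs (only squares matter) gives (56, 69); check 56² + 69² = 3136 + 4761 = 7897 ✓.
Step 4: Order so x ≤ y and verify: 56² + 69² = 3136 + 4761 = 7897 = n. ✓

n = 7897 = 56² + 69² (one valid representation with x ≤ y).


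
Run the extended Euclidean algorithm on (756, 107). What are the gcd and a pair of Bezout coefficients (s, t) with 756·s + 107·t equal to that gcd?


Euclidean algorithm on (756, 107) — divide until remainder is 0:
  756 = 7 · 107 + 7
  107 = 15 · 7 + 2
  7 = 3 · 2 + 1
  2 = 2 · 1 + 0
gcd(756, 107) = 1.
Track Bezout coefficients alongside the remainders: start with r₀ = 756 = a·1 + b·0 (s = 1, t = 0) and r₁ = 107 = a·0 + b·1 (s = 0, t = 1); each new remainder r_{k+1} = r_{k-1} − q_k·r_k inherits s_{k+1} = s_{k-1} − q_k·s_k, t_{k+1} = t_{k-1} − q_k·t_k, so r_k = a·s_k + b·t_k at every step:
  q = 7: r = 7, s = 1 − 7·0 = 1, t = 0 − 7·1 = -7  (check: 756·1 + 107·(-7) = 7)
  q = 15: r = 2, s = 0 − 15·1 = -15, t = 1 − 15·(-7) = 106  (check: 756·(-15) + 107·106 = 2)
  q = 3: r = 1, s = 1 − 3·(-15) = 46, t = -7 − 3·106 = -325  (check: 756·46 + 107·(-325) = 1)
The row with r = 1 (the gcd) gives the Bezout coefficients s = 46, t = -325.
Result: 756 · (46) + 107 · (-325) = 1.

gcd(756, 107) = 1; s = 46, t = -325 (check: 756·46 + 107·(-325) = 1).


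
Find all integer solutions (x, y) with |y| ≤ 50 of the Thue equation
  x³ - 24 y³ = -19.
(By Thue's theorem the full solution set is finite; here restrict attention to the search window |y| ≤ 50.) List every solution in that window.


The equation is x³ - 24y³ = -19. For fixed y, x³ = 24·y³ − 19, so a solution requires the RHS to be a perfect cube.
Strategy: iterate y from -50 to 50, compute RHS = 24·y³ − 19, and check whether it is a (positive or negative) perfect cube.
Check small values of y:
  y = 0: RHS = -19 is not a perfect cube.
  y = 1: RHS = 5 is not a perfect cube.
  y = -1: RHS = -43 is not a perfect cube.
  y = 2: RHS = 173 is not a perfect cube.
  y = -2: RHS = -211 is not a perfect cube.
  y = 3: RHS = 629 is not a perfect cube.
  y = -3: RHS = -667 is not a perfect cube.
Continuing the search up to |y| = 50 finds no solutions either.
No (x, y) in the scanned range satisfies the equation.

No integer solutions with |y| ≤ 50.


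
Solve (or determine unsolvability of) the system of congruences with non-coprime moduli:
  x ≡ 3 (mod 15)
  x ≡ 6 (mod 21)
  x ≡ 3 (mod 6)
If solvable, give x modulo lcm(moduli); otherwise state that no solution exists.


Moduli 15, 21, 6 are not pairwise coprime, so CRT works modulo lcm(m_i) when all pairwise compatibility conditions hold.
Pairwise compatibility: gcd(m_i, m_j) must divide a_i - a_j for every pair.
Merge one congruence at a time:
  Start: x ≡ 3 (mod 15).
  Combine with x ≡ 6 (mod 21): gcd(15, 21) = 3; 6 - 3 = 3, which IS divisible by 3, so compatible.
    Write x = 3 + 15·t and substitute into x ≡ 6 (mod 21): 15·t ≡ 6 − 3 = 3 (mod 21).
    Divide the congruence (and modulus) by g = 3: 5·t ≡ 1 (mod 7).
    The inverse of 5 mod 7 is 3 (since 5·3 = 15 = 2·7 + 1), so t ≡ 3·1 = 3 ≡ 3 (mod 7).
    Then x = 3 + 15·3 = 48, valid modulo lcm(15, 21) = 105: x ≡ 48 (mod 105).
  Combine with x ≡ 3 (mod 6): gcd(105, 6) = 3; 3 - 48 = -45, which IS divisible by 3, so compatible.
    Write x = 48 + 105·t and substitute into x ≡ 3 (mod 6): 105·t ≡ 3 − 48 = -45 (mod 6).
    Divide the congruence (and modulus) by g = 3: 35·t ≡ -15 (mod 2).
    Reduce coefficients mod 2: 1·t ≡ 1 (mod 2).
    So t ≡ 1 (mod 2).
    Then x = 48 + 105·1 = 153, valid modulo lcm(105, 6) = 210: x ≡ 153 (mod 210).
Verify: 153 mod 15 = 3, 153 mod 21 = 6, 153 mod 6 = 3.

x ≡ 153 (mod 210).


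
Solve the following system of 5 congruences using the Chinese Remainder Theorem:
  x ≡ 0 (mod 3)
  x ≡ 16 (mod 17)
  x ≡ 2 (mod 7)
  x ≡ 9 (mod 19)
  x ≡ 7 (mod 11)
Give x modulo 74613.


Product of moduli M = 3 · 17 · 7 · 19 · 11 = 74613.
Merge one congruence at a time:
  Start: x ≡ 0 (mod 3).
  Combine with x ≡ 16 (mod 17); new modulus lcm = 51.
    Write x = 0 + 3·t and substitute into x ≡ 16 (mod 17): 3·t ≡ 16 − 0 = 16 (mod 17).
    The inverse of 3 mod 17 is 6 (since 3·6 = 18 = 1·17 + 1), so t ≡ 6·16 = 96 ≡ 11 (mod 17).
    Then x = 0 + 3·11 = 33, valid modulo lcm(3, 17) = 51: x ≡ 33 (mod 51).
  Combine with x ≡ 2 (mod 7); new modulus lcm = 357.
    Write x = 33 + 51·t and substitute into x ≡ 2 (mod 7): 51·t ≡ 2 − 33 = -31 (mod 7).
    Reduce coefficients mod 7: 2·t ≡ 4 (mod 7).
    The inverse of 2 mod 7 is 4 (since 2·4 = 8 = 1·7 + 1), so t ≡ 4·4 = 16 ≡ 2 (mod 7).
    Then x = 33 + 51·2 = 135, valid modulo lcm(51, 7) = 357: x ≡ 135 (mod 357).
  Combine with x ≡ 9 (mod 19); new modulus lcm = 6783.
    Write x = 135 + 357·t and substitute into x ≡ 9 (mod 19): 357·t ≡ 9 − 135 = -126 (mod 19).
    Reduce coefficients mod 19: 15·t ≡ 7 (mod 19).
    The inverse of 15 mod 19 is 14 (since 15·14 = 210 = 11·19 + 1), so t ≡ 14·7 = 98 ≡ 3 (mod 19).
    Then x = 135 + 357·3 = 1206, valid modulo lcm(357, 19) = 6783: x ≡ 1206 (mod 6783).
  Combine with x ≡ 7 (mod 11); new modulus lcm = 74613.
    Write x = 1206 + 6783·t and substitute into x ≡ 7 (mod 11): 6783·t ≡ 7 − 1206 = -1199 (mod 11).
    Reduce coefficients mod 11: 7·t ≡ 0 (mod 11).
    The inverse of 7 mod 11 is 8 (since 7·8 = 56 = 5·11 + 1), so t ≡ 8·0 = 0 ≡ 0 (mod 11).
    Then x = 1206 + 6783·0 = 1206, valid modulo lcm(6783, 11) = 74613: x ≡ 1206 (mod 74613).
Verify against each original: 1206 mod 3 = 0, 1206 mod 17 = 16, 1206 mod 7 = 2, 1206 mod 19 = 9, 1206 mod 11 = 7.

x ≡ 1206 (mod 74613).


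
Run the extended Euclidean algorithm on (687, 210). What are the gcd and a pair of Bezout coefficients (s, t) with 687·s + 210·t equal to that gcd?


Euclidean algorithm on (687, 210) — divide until remainder is 0:
  687 = 3 · 210 + 57
  210 = 3 · 57 + 39
  57 = 1 · 39 + 18
  39 = 2 · 18 + 3
  18 = 6 · 3 + 0
gcd(687, 210) = 3.
Track Bezout coefficients alongside the remainders: start with r₀ = 687 = a·1 + b·0 (s = 1, t = 0) and r₁ = 210 = a·0 + b·1 (s = 0, t = 1); each new remainder r_{k+1} = r_{k-1} − q_k·r_k inherits s_{k+1} = s_{k-1} − q_k·s_k, t_{k+1} = t_{k-1} − q_k·t_k, so r_k = a·s_k + b·t_k at every step:
  q = 3: r = 57, s = 1 − 3·0 = 1, t = 0 − 3·1 = -3  (check: 687·1 + 210·(-3) = 57)
  q = 3: r = 39, s = 0 − 3·1 = -3, t = 1 − 3·(-3) = 10  (check: 687·(-3) + 210·10 = 39)
  q = 1: r = 18, s = 1 − 1·(-3) = 4, t = -3 − 1·10 = -13  (check: 687·4 + 210·(-13) = 18)
  q = 2: r = 3, s = -3 − 2·4 = -11, t = 10 − 2·(-13) = 36  (check: 687·(-11) + 210·36 = 3)
The row with r = 3 (the gcd) gives the Bezout coefficients s = -11, t = 36.
Result: 687 · (-11) + 210 · (36) = 3.

gcd(687, 210) = 3; s = -11, t = 36 (check: 687·(-11) + 210·36 = 3).


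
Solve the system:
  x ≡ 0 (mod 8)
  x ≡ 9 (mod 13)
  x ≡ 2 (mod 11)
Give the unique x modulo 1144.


Moduli 8, 13, 11 are pairwise coprime; by CRT there is a unique solution modulo M = 8 · 13 · 11 = 1144.
Solve pairwise, accumulating the modulus:
  Start with x ≡ 0 (mod 8).
  Combine with x ≡ 9 (mod 13): since gcd(8, 13) = 1, we get a unique residue mod 104.
    Write x = 0 + 8·t and substitute into x ≡ 9 (mod 13): 8·t ≡ 9 − 0 = 9 (mod 13).
    The inverse of 8 mod 13 is 5 (since 8·5 = 40 = 3·13 + 1), so t ≡ 5·9 = 45 ≡ 6 (mod 13).
    Then x = 0 + 8·6 = 48, valid modulo lcm(8, 13) = 104: x ≡ 48 (mod 104).
  Combine with x ≡ 2 (mod 11): since gcd(104, 11) = 1, we get a unique residue mod 1144.
    Write x = 48 + 104·t and substitute into x ≡ 2 (mod 11): 104·t ≡ 2 − 48 = -46 (mod 11).
    Reduce coefficients mod 11: 5·t ≡ 9 (mod 11).
    The inverse of 5 mod 11 is 9 (since 5·9 = 45 = 4·11 + 1), so t ≡ 9·9 = 81 ≡ 4 (mod 11).
    Then x = 48 + 104·4 = 464, valid modulo lcm(104, 11) = 1144: x ≡ 464 (mod 1144).
Verify: 464 mod 8 = 0 ✓, 464 mod 13 = 9 ✓, 464 mod 11 = 2 ✓.

x ≡ 464 (mod 1144).


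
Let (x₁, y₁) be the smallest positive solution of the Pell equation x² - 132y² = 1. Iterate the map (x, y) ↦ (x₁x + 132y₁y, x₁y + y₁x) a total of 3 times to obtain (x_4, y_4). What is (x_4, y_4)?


Step 1: Find the fundamental solution (x₁, y₁) of x² - 132y² = 1.
  Expand √132 as a continued fraction. a₀ = ⌊√132⌋ = 11; iterate m_{k+1} = d_k·a_k − m_k, d_{k+1} = (132 − m_{k+1}²)/d_k, a_{k+1} = ⌊(a₀ + m_{k+1})/d_{k+1}⌋ (starting m₀ = 0, d₀ = 1), with convergents p_k = a_k·p_{k-1} + p_{k-2}, q_k = a_k·q_{k-1} + q_{k-2} (p₋₁ = 1, q₋₁ = 0):
  k = 0: a₀ = 11; p₀/q₀ = 11/1; p₀² − 132·q₀² = 121 − 132 = -11.
  k = 1: m = 11, d = 11, a = ⌊(11 + 11)/11⌋ = 2; p/q = (2·11 + 1)/(2·1 + 0) = 23/2; p² − 132·q² = 529 − 528 = 1.
  The first convergent with p² − 132·q² = 1 gives the fundamental solution (x₁, y₁) = (23, 2).
Step 2: Apply the recurrence (x_{n+1}, y_{n+1}) = (x₁x_n + 132y₁y_n, x₁y_n + y₁x_n) repeatedly.
  From (x_1, y_1) = (23, 2): x_2 = 23·23 + 132·2·2 = 1057; y_2 = 23·2 + 2·23 = 92.
  From (x_2, y_2) = (1057, 92): x_3 = 23·1057 + 132·2·92 = 48599; y_3 = 23·92 + 2·1057 = 4230.
  From (x_3, y_3) = (48599, 4230): x_4 = 23·48599 + 132·2·4230 = 2234497; y_4 = 23·4230 + 2·48599 = 194488.
Step 3: Verify x_4² - 132·y_4² = 4992976843009 - 4992976843008 = 1 (should be 1). ✓

(x_1, y_1) = (23, 2); (x_4, y_4) = (2234497, 194488).


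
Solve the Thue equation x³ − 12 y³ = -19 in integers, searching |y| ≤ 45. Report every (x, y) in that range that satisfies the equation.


The equation is x³ - 12y³ = -19. For fixed y, x³ = 12·y³ − 19, so a solution requires the RHS to be a perfect cube.
Strategy: iterate y from -45 to 45, compute RHS = 12·y³ − 19, and check whether it is a (positive or negative) perfect cube.
Check small values of y:
  y = 0: RHS = -19 is not a perfect cube.
  y = 1: RHS = -7 is not a perfect cube.
  y = -1: RHS = -31 is not a perfect cube.
  y = 2: RHS = 77 is not a perfect cube.
  y = -2: RHS = -115 is not a perfect cube.
  y = 3: RHS = 305 is not a perfect cube.
  y = -3: RHS = -343 = (-7)³ ⇒ x = -7 works.
Continuing the search up to |y| = 45 finds no further solutions beyond those listed.
Collected solutions: (-7, -3).

Solutions (with |y| ≤ 45): (-7, -3).


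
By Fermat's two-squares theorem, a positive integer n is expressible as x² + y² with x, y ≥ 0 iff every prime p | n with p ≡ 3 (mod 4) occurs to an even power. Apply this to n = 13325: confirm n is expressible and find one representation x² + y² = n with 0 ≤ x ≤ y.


Step 1: Factor n = 13325 = 5^2 · 13 · 41.
Step 2: Check the mod-4 condition on each prime factor: 5 ≡ 1 (mod 4), exponent 2; 13 ≡ 1 (mod 4), exponent 1; 41 ≡ 1 (mod 4), exponent 1.
All primes ≡ 3 (mod 4) appear to even exponent (or don't appear), so by the two-squares theorem n IS expressible as a sum of two squares.
Step 3: Build a representation. Group n = k² · m with k = 5 and m = 13 · 41 = 533 (a product of primes ≡ 1 (mod 4)); a representation of m scales to one of n via (k·x)² + (k·y)² = k²(x² + y²). Each prime p ≡ 1 (mod 4) is itself a sum of two squares; find a² by testing p − a² for a perfect square:
  13: 13 − 1² = 12, 13 − 2² = 9 = 3² ⇒ 13 = 2² + 3².
  41: 41 − 1² = 40, 41 − 2² = 37, 41 − 3² = 32, 41 − 4² = 25 = 5² ⇒ 41 = 4² + 5².
  Combine using the Brahmagupta–Fibonacci identity (a² + b²)(c² + d²) = (ac − bd)² + (ad + bc)² = (ac + bd)² + (ad − bc)²:
  13 · 41 = 533: from (2² + 3²)(4² + 5²), take (2·4 − 3·5, 2·5 + 3·4) = (8 − 15, 10 + 12) = (-7, 22); dropping signs (only squares matter) gives (7, 22); check 7² + 22² = 49 + 484 = 533 ✓.
  Scale by k = 5: (5·7, 5·22) = (35, 110).
Step 4: Order so x ≤ y and verify: 35² + 110² = 1225 + 12100 = 13325 = n. ✓

n = 13325 = 35² + 110² (one valid representation with x ≤ y).


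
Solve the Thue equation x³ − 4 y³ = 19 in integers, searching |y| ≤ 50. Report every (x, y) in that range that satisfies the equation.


The equation is x³ - 4y³ = 19. For fixed y, x³ = 4·y³ + 19, so a solution requires the RHS to be a perfect cube.
Strategy: iterate y from -50 to 50, compute RHS = 4·y³ + 19, and check whether it is a (positive or negative) perfect cube.
Check small values of y:
  y = 0: RHS = 19 is not a perfect cube.
  y = 1: RHS = 23 is not a perfect cube.
  y = -1: RHS = 15 is not a perfect cube.
  y = 2: RHS = 51 is not a perfect cube.
  y = -2: RHS = -13 is not a perfect cube.
  y = 3: RHS = 127 is not a perfect cube.
  y = -3: RHS = -89 is not a perfect cube.
Continuing the search up to |y| = 50 finds no solutions either.
No (x, y) in the scanned range satisfies the equation.

No integer solutions with |y| ≤ 50.


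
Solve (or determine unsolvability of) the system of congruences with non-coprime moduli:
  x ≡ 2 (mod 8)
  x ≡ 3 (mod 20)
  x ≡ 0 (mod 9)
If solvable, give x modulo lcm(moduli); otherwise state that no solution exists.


Moduli 8, 20, 9 are not pairwise coprime, so CRT works modulo lcm(m_i) when all pairwise compatibility conditions hold.
Pairwise compatibility: gcd(m_i, m_j) must divide a_i - a_j for every pair.
Merge one congruence at a time:
  Start: x ≡ 2 (mod 8).
  Combine with x ≡ 3 (mod 20): gcd(8, 20) = 4, and 3 - 2 = 1 is NOT divisible by 4.
    ⇒ system is inconsistent (no integer solution).

No solution (the system is inconsistent).


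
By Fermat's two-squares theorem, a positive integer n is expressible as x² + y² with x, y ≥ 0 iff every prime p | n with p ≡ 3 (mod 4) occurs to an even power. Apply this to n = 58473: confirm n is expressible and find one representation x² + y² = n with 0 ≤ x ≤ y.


Step 1: Factor n = 58473 = 3^2 · 73 · 89.
Step 2: Check the mod-4 condition on each prime factor: 3 ≡ 3 (mod 4), exponent 2 (must be even); 73 ≡ 1 (mod 4), exponent 1; 89 ≡ 1 (mod 4), exponent 1.
All primes ≡ 3 (mod 4) appear to even exponent (or don't appear), so by the two-squares theorem n IS expressible as a sum of two squares.
Step 3: Build a representation. Group n = k² · m with k = 3 and m = 73 · 89 = 6497 (a product of primes ≡ 1 (mod 4)); a representation of m scales to one of n via (k·x)² + (k·y)² = k²(x² + y²). Each prime p ≡ 1 (mod 4) is itself a sum of two squares; find a² by testing p − a² for a perfect square:
  73: 73 − 1² = 72, 73 − 2² = 69, 73 − 3² = 64 = 8² ⇒ 73 = 3² + 8².
  89: 89 − 1² = 88, 89 − 2² = 85, 89 − 3² = 80, 89 − 4² = 73, 89 − 5² = 64 = 8² ⇒ 89 = 5² + 8².
  Combine using the Brahmagupta–Fibonacci identity (a² + b²)(c² + d²) = (ac − bd)² + (ad + bc)² = (ac + bd)² + (ad − bc)²:
  73 · 89 = 6497: from (3² + 8²)(5² + 8²), take (3·5 − 8·8, 3·8 + 8·5) = (15 − 64, 24 + 40) = (-49, 64); dropping signs (only squares matter) gives (49, 64); check 49² + 64² = 2401 + 4096 = 6497 ✓.
  Scale by k = 3: (3·49, 3·64) = (147, 192).
Step 4: Order so x ≤ y and verify: 147² + 192² = 21609 + 36864 = 58473 = n. ✓

n = 58473 = 147² + 192² (one valid representation with x ≤ y).


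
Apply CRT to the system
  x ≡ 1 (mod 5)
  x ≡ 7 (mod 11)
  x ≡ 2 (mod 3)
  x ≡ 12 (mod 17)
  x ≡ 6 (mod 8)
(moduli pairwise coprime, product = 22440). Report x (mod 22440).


Product of moduli M = 5 · 11 · 3 · 17 · 8 = 22440.
Merge one congruence at a time:
  Start: x ≡ 1 (mod 5).
  Combine with x ≡ 7 (mod 11); new modulus lcm = 55.
    Write x = 1 + 5·t and substitute into x ≡ 7 (mod 11): 5·t ≡ 7 − 1 = 6 (mod 11).
    The inverse of 5 mod 11 is 9 (since 5·9 = 45 = 4·11 + 1), so t ≡ 9·6 = 54 ≡ 10 (mod 11).
    Then x = 1 + 5·10 = 51, valid modulo lcm(5, 11) = 55: x ≡ 51 (mod 55).
  Combine with x ≡ 2 (mod 3); new modulus lcm = 165.
    Write x = 51 + 55·t and substitute into x ≡ 2 (mod 3): 55·t ≡ 2 − 51 = -49 (mod 3).
    Reduce coefficients mod 3: 1·t ≡ 2 (mod 3).
    So t ≡ 2 (mod 3).
    Then x = 51 + 55·2 = 161, valid modulo lcm(55, 3) = 165: x ≡ 161 (mod 165).
  Combine with x ≡ 12 (mod 17); new modulus lcm = 2805.
    Write x = 161 + 165·t and substitute into x ≡ 12 (mod 17): 165·t ≡ 12 − 161 = -149 (mod 17).
    Reduce coefficients mod 17: 12·t ≡ 4 (mod 17).
    The inverse of 12 mod 17 is 10 (since 12·10 = 120 = 7·17 + 1), so t ≡ 10·4 = 40 ≡ 6 (mod 17).
    Then x = 161 + 165·6 = 1151, valid modulo lcm(165, 17) = 2805: x ≡ 1151 (mod 2805).
  Combine with x ≡ 6 (mod 8); new modulus lcm = 22440.
    Write x = 1151 + 2805·t and substitute into x ≡ 6 (mod 8): 2805·t ≡ 6 − 1151 = -1145 (mod 8).
    Reduce coefficients mod 8: 5·t ≡ 7 (mod 8).
    The inverse of 5 mod 8 is 5 (since 5·5 = 25 = 3·8 + 1), so t ≡ 5·7 = 35 ≡ 3 (mod 8).
    Then x = 1151 + 2805·3 = 9566, valid modulo lcm(2805, 8) = 22440: x ≡ 9566 (mod 22440).
Verify against each original: 9566 mod 5 = 1, 9566 mod 11 = 7, 9566 mod 3 = 2, 9566 mod 17 = 12, 9566 mod 8 = 6.

x ≡ 9566 (mod 22440).


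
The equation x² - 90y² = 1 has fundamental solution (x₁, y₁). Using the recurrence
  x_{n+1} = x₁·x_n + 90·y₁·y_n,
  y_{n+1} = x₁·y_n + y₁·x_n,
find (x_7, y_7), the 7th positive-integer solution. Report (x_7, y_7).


Step 1: Find the fundamental solution (x₁, y₁) of x² - 90y² = 1.
  Expand √90 as a continued fraction. a₀ = ⌊√90⌋ = 9; iterate m_{k+1} = d_k·a_k − m_k, d_{k+1} = (90 − m_{k+1}²)/d_k, a_{k+1} = ⌊(a₀ + m_{k+1})/d_{k+1}⌋ (starting m₀ = 0, d₀ = 1), with convergents p_k = a_k·p_{k-1} + p_{k-2}, q_k = a_k·q_{k-1} + q_{k-2} (p₋₁ = 1, q₋₁ = 0):
  k = 0: a₀ = 9; p₀/q₀ = 9/1; p₀² − 90·q₀² = 81 − 90 = -9.
  k = 1: m = 9, d = 9, a = ⌊(9 + 9)/9⌋ = 2; p/q = (2·9 + 1)/(2·1 + 0) = 19/2; p² − 90·q² = 361 − 360 = 1.
  The first convergent with p² − 90·q² = 1 gives the fundamental solution (x₁, y₁) = (19, 2).
Step 2: Apply the recurrence (x_{n+1}, y_{n+1}) = (x₁x_n + 90y₁y_n, x₁y_n + y₁x_n) repeatedly.
  From (x_1, y_1) = (19, 2): x_2 = 19·19 + 90·2·2 = 721; y_2 = 19·2 + 2·19 = 76.
  From (x_2, y_2) = (721, 76): x_3 = 19·721 + 90·2·76 = 27379; y_3 = 19·76 + 2·721 = 2886.
  From (x_3, y_3) = (27379, 2886): x_4 = 19·27379 + 90·2·2886 = 1039681; y_4 = 19·2886 + 2·27379 = 109592.
  From (x_4, y_4) = (1039681, 109592): x_5 = 19·1039681 + 90·2·109592 = 39480499; y_5 = 19·109592 + 2·1039681 = 4161610.
  From (x_5, y_5) = (39480499, 4161610): x_6 = 19·39480499 + 90·2·4161610 = 1499219281; y_6 = 19·4161610 + 2·39480499 = 158031588.
  From (x_6, y_6) = (1499219281, 158031588): x_7 = 19·1499219281 + 90·2·158031588 = 56930852179; y_7 = 19·158031588 + 2·1499219281 = 6001038734.
Step 3: Verify x_7² - 90·y_7² = 3241121929827149048041 - 3241121929827149048040 = 1 (should be 1). ✓

(x_1, y_1) = (19, 2); (x_7, y_7) = (56930852179, 6001038734).


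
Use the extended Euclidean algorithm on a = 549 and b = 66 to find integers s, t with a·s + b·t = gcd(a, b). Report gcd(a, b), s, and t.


Euclidean algorithm on (549, 66) — divide until remainder is 0:
  549 = 8 · 66 + 21
  66 = 3 · 21 + 3
  21 = 7 · 3 + 0
gcd(549, 66) = 3.
Track Bezout coefficients alongside the remainders: start with r₀ = 549 = a·1 + b·0 (s = 1, t = 0) and r₁ = 66 = a·0 + b·1 (s = 0, t = 1); each new remainder r_{k+1} = r_{k-1} − q_k·r_k inherits s_{k+1} = s_{k-1} − q_k·s_k, t_{k+1} = t_{k-1} − q_k·t_k, so r_k = a·s_k + b·t_k at every step:
  q = 8: r = 21, s = 1 − 8·0 = 1, t = 0 − 8·1 = -8  (check: 549·1 + 66·(-8) = 21)
  q = 3: r = 3, s = 0 − 3·1 = -3, t = 1 − 3·(-8) = 25  (check: 549·(-3) + 66·25 = 3)
The row with r = 3 (the gcd) gives the Bezout coefficients s = -3, t = 25.
Result: 549 · (-3) + 66 · (25) = 3.

gcd(549, 66) = 3; s = -3, t = 25 (check: 549·(-3) + 66·25 = 3).


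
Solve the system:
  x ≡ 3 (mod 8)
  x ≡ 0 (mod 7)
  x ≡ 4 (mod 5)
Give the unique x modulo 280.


Moduli 8, 7, 5 are pairwise coprime; by CRT there is a unique solution modulo M = 8 · 7 · 5 = 280.
Solve pairwise, accumulating the modulus:
  Start with x ≡ 3 (mod 8).
  Combine with x ≡ 0 (mod 7): since gcd(8, 7) = 1, we get a unique residue mod 56.
    Write x = 3 + 8·t and substitute into x ≡ 0 (mod 7): 8·t ≡ 0 − 3 = -3 (mod 7).
    Reduce coefficients mod 7: 1·t ≡ 4 (mod 7).
    So t ≡ 4 (mod 7).
    Then x = 3 + 8·4 = 35, valid modulo lcm(8, 7) = 56: x ≡ 35 (mod 56).
  Combine with x ≡ 4 (mod 5): since gcd(56, 5) = 1, we get a unique residue mod 280.
    Write x = 35 + 56·t and substitute into x ≡ 4 (mod 5): 56·t ≡ 4 − 35 = -31 (mod 5).
    Reduce coefficients mod 5: 1·t ≡ 4 (mod 5).
    So t ≡ 4 (mod 5).
    Then x = 35 + 56·4 = 259, valid modulo lcm(56, 5) = 280: x ≡ 259 (mod 280).
Verify: 259 mod 8 = 3 ✓, 259 mod 7 = 0 ✓, 259 mod 5 = 4 ✓.

x ≡ 259 (mod 280).


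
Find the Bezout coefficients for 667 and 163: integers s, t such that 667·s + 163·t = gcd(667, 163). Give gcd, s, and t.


Euclidean algorithm on (667, 163) — divide until remainder is 0:
  667 = 4 · 163 + 15
  163 = 10 · 15 + 13
  15 = 1 · 13 + 2
  13 = 6 · 2 + 1
  2 = 2 · 1 + 0
gcd(667, 163) = 1.
Track Bezout coefficients alongside the remainders: start with r₀ = 667 = a·1 + b·0 (s = 1, t = 0) and r₁ = 163 = a·0 + b·1 (s = 0, t = 1); each new remainder r_{k+1} = r_{k-1} − q_k·r_k inherits s_{k+1} = s_{k-1} − q_k·s_k, t_{k+1} = t_{k-1} − q_k·t_k, so r_k = a·s_k + b·t_k at every step:
  q = 4: r = 15, s = 1 − 4·0 = 1, t = 0 − 4·1 = -4  (check: 667·1 + 163·(-4) = 15)
  q = 10: r = 13, s = 0 − 10·1 = -10, t = 1 − 10·(-4) = 41  (check: 667·(-10) + 163·41 = 13)
  q = 1: r = 2, s = 1 − 1·(-10) = 11, t = -4 − 1·41 = -45  (check: 667·11 + 163·(-45) = 2)
  q = 6: r = 1, s = -10 − 6·11 = -76, t = 41 − 6·(-45) = 311  (check: 667·(-76) + 163·311 = 1)
The row with r = 1 (the gcd) gives the Bezout coefficients s = -76, t = 311.
Result: 667 · (-76) + 163 · (311) = 1.

gcd(667, 163) = 1; s = -76, t = 311 (check: 667·(-76) + 163·311 = 1).


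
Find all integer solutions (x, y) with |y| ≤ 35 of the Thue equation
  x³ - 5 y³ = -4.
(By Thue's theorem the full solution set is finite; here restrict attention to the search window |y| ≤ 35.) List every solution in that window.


The equation is x³ - 5y³ = -4. For fixed y, x³ = 5·y³ − 4, so a solution requires the RHS to be a perfect cube.
Strategy: iterate y from -35 to 35, compute RHS = 5·y³ − 4, and check whether it is a (positive or negative) perfect cube.
Check small values of y:
  y = 0: RHS = -4 is not a perfect cube.
  y = 1: RHS = 1 = (1)³ ⇒ x = 1 works.
  y = -1: RHS = -9 is not a perfect cube.
  y = 2: RHS = 36 is not a perfect cube.
  y = -2: RHS = -44 is not a perfect cube.
  y = 3: RHS = 131 is not a perfect cube.
  y = -3: RHS = -139 is not a perfect cube.
Continuing the search up to |y| = 35 finds no further solutions beyond those listed.
Collected solutions: (1, 1).

Solutions (with |y| ≤ 35): (1, 1).


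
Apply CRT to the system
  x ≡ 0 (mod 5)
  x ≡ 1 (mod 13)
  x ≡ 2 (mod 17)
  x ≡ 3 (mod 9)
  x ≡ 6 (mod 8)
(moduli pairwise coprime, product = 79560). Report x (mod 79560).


Product of moduli M = 5 · 13 · 17 · 9 · 8 = 79560.
Merge one congruence at a time:
  Start: x ≡ 0 (mod 5).
  Combine with x ≡ 1 (mod 13); new modulus lcm = 65.
    Write x = 0 + 5·t and substitute into x ≡ 1 (mod 13): 5·t ≡ 1 − 0 = 1 (mod 13).
    The inverse of 5 mod 13 is 8 (since 5·8 = 40 = 3·13 + 1), so t ≡ 8·1 = 8 ≡ 8 (mod 13).
    Then x = 0 + 5·8 = 40, valid modulo lcm(5, 13) = 65: x ≡ 40 (mod 65).
  Combine with x ≡ 2 (mod 17); new modulus lcm = 1105.
    Write x = 40 + 65·t and substitute into x ≡ 2 (mod 17): 65·t ≡ 2 − 40 = -38 (mod 17).
    Reduce coefficients mod 17: 14·t ≡ 13 (mod 17).
    The inverse of 14 mod 17 is 11 (since 14·11 = 154 = 9·17 + 1), so t ≡ 11·13 = 143 ≡ 7 (mod 17).
    Then x = 40 + 65·7 = 495, valid modulo lcm(65, 17) = 1105: x ≡ 495 (mod 1105).
  Combine with x ≡ 3 (mod 9); new modulus lcm = 9945.
    Write x = 495 + 1105·t and substitute into x ≡ 3 (mod 9): 1105·t ≡ 3 − 495 = -492 (mod 9).
    Reduce coefficients mod 9: 7·t ≡ 3 (mod 9).
    The inverse of 7 mod 9 is 4 (since 7·4 = 28 = 3·9 + 1), so t ≡ 4·3 = 12 ≡ 3 (mod 9).
    Then x = 495 + 1105·3 = 3810, valid modulo lcm(1105, 9) = 9945: x ≡ 3810 (mod 9945).
  Combine with x ≡ 6 (mod 8); new modulus lcm = 79560.
    Write x = 3810 + 9945·t and substitute into x ≡ 6 (mod 8): 9945·t ≡ 6 − 3810 = -3804 (mod 8).
    Reduce coefficients mod 8: 1·t ≡ 4 (mod 8).
    So t ≡ 4 (mod 8).
    Then x = 3810 + 9945·4 = 43590, valid modulo lcm(9945, 8) = 79560: x ≡ 43590 (mod 79560).
Verify against each original: 43590 mod 5 = 0, 43590 mod 13 = 1, 43590 mod 17 = 2, 43590 mod 9 = 3, 43590 mod 8 = 6.

x ≡ 43590 (mod 79560).


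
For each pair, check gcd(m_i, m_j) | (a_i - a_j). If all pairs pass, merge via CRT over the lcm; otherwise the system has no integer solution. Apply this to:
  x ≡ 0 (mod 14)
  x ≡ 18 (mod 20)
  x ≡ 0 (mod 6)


Moduli 14, 20, 6 are not pairwise coprime, so CRT works modulo lcm(m_i) when all pairwise compatibility conditions hold.
Pairwise compatibility: gcd(m_i, m_j) must divide a_i - a_j for every pair.
Merge one congruence at a time:
  Start: x ≡ 0 (mod 14).
  Combine with x ≡ 18 (mod 20): gcd(14, 20) = 2; 18 - 0 = 18, which IS divisible by 2, so compatible.
    Write x = 0 + 14·t and substitute into x ≡ 18 (mod 20): 14·t ≡ 18 − 0 = 18 (mod 20).
    Divide the congruence (and modulus) by g = 2: 7·t ≡ 9 (mod 10).
    The inverse of 7 mod 10 is 3 (since 7·3 = 21 = 2·10 + 1), so t ≡ 3·9 = 27 ≡ 7 (mod 10).
    Then x = 0 + 14·7 = 98, valid modulo lcm(14, 20) = 140: x ≡ 98 (mod 140).
  Combine with x ≡ 0 (mod 6): gcd(140, 6) = 2; 0 - 98 = -98, which IS divisible by 2, so compatible.
    Write x = 98 + 140·t and substitute into x ≡ 0 (mod 6): 140·t ≡ 0 − 98 = -98 (mod 6).
    Divide the congruence (and modulus) by g = 2: 70·t ≡ -49 (mod 3).
    Reduce coefficients mod 3: 1·t ≡ 2 (mod 3).
    So t ≡ 2 (mod 3).
    Then x = 98 + 140·2 = 378, valid modulo lcm(140, 6) = 420: x ≡ 378 (mod 420).
Verify: 378 mod 14 = 0, 378 mod 20 = 18, 378 mod 6 = 0.

x ≡ 378 (mod 420).


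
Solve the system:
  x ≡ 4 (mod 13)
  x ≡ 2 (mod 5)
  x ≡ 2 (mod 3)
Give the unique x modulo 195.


Moduli 13, 5, 3 are pairwise coprime; by CRT there is a unique solution modulo M = 13 · 5 · 3 = 195.
Solve pairwise, accumulating the modulus:
  Start with x ≡ 4 (mod 13).
  Combine with x ≡ 2 (mod 5): since gcd(13, 5) = 1, we get a unique residue mod 65.
    Write x = 4 + 13·t and substitute into x ≡ 2 (mod 5): 13·t ≡ 2 − 4 = -2 (mod 5).
    Reduce coefficients mod 5: 3·t ≡ 3 (mod 5).
    The inverse of 3 mod 5 is 2 (since 3·2 = 6 = 1·5 + 1), so t ≡ 2·3 = 6 ≡ 1 (mod 5).
    Then x = 4 + 13·1 = 17, valid modulo lcm(13, 5) = 65: x ≡ 17 (mod 65).
  Combine with x ≡ 2 (mod 3): since gcd(65, 3) = 1, we get a unique residue mod 195.
    Write x = 17 + 65·t and substitute into x ≡ 2 (mod 3): 65·t ≡ 2 − 17 = -15 (mod 3).
    Reduce coefficients mod 3: 2·t ≡ 0 (mod 3).
    The inverse of 2 mod 3 is 2 (since 2·2 = 4 = 1·3 + 1), so t ≡ 2·0 = 0 ≡ 0 (mod 3).
    Then x = 17 + 65·0 = 17, valid modulo lcm(65, 3) = 195: x ≡ 17 (mod 195).
Verify: 17 mod 13 = 4 ✓, 17 mod 5 = 2 ✓, 17 mod 3 = 2 ✓.

x ≡ 17 (mod 195).


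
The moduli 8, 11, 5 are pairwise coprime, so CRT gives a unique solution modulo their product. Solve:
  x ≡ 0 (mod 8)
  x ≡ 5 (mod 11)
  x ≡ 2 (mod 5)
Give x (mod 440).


Moduli 8, 11, 5 are pairwise coprime; by CRT there is a unique solution modulo M = 8 · 11 · 5 = 440.
Solve pairwise, accumulating the modulus:
  Start with x ≡ 0 (mod 8).
  Combine with x ≡ 5 (mod 11): since gcd(8, 11) = 1, we get a unique residue mod 88.
    Write x = 0 + 8·t and substitute into x ≡ 5 (mod 11): 8·t ≡ 5 − 0 = 5 (mod 11).
    The inverse of 8 mod 11 is 7 (since 8·7 = 56 = 5·11 + 1), so t ≡ 7·5 = 35 ≡ 2 (mod 11).
    Then x = 0 + 8·2 = 16, valid modulo lcm(8, 11) = 88: x ≡ 16 (mod 88).
  Combine with x ≡ 2 (mod 5): since gcd(88, 5) = 1, we get a unique residue mod 440.
    Write x = 16 + 88·t and substitute into x ≡ 2 (mod 5): 88·t ≡ 2 − 16 = -14 (mod 5).
    Reduce coefficients mod 5: 3·t ≡ 1 (mod 5).
    The inverse of 3 mod 5 is 2 (since 3·2 = 6 = 1·5 + 1), so t ≡ 2·1 = 2 ≡ 2 (mod 5).
    Then x = 16 + 88·2 = 192, valid modulo lcm(88, 5) = 440: x ≡ 192 (mod 440).
Verify: 192 mod 8 = 0 ✓, 192 mod 11 = 5 ✓, 192 mod 5 = 2 ✓.

x ≡ 192 (mod 440).
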